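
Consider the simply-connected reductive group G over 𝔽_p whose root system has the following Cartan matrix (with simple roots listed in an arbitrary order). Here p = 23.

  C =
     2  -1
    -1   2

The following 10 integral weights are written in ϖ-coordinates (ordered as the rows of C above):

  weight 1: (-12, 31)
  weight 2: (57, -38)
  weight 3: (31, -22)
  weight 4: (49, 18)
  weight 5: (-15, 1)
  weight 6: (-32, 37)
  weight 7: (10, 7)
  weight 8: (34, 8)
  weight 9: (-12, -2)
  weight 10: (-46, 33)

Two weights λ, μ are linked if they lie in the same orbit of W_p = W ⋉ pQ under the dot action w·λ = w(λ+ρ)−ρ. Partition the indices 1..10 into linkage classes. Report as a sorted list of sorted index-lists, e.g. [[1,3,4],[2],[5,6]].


Type A_2, rank 2, |W|=6; reorder rows/cols to standard.

Folding the 10 weights λ_j+ρ into Ā_23 (reps in the given 2-coord order):

  [1] (2, 12) · [2] (2, 12) · [3] (2, 12) · [4] (19, 0) · [5] (2, 12) · [6] (8, 8) · [7] (11, 8) · [8] (2, 12) · [9] (1, 11) · [10] (1, 11)

5 distinct reps among the 10 weights ⇒ 5 W_23-linkage classes:

[[1, 2, 3, 5, 8], [4], [6], [7], [9, 10]]


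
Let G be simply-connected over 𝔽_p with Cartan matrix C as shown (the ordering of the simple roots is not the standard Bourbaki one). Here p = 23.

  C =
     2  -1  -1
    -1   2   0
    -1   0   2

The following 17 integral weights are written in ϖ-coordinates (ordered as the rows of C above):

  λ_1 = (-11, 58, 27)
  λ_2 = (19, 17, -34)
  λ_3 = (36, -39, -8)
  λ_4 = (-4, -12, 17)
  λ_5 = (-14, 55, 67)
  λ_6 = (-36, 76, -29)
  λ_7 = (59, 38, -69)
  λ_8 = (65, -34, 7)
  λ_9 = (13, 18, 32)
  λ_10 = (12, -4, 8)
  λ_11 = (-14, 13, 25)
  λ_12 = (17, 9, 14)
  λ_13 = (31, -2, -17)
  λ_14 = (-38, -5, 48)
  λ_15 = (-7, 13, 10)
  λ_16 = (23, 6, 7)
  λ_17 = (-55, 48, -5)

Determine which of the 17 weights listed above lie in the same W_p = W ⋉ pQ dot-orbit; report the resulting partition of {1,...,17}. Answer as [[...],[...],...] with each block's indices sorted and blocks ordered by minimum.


Cartan matrix: type A_3 (|W|=24); un-permuting the 3 rows.

λ_j+ρ reflected into Ā_23 (⟨·,θ^∨⟩≤23); 3-tuples as given:

  1: (3, 10, 5)
  2: (3, 10, 5)
  3: (7, 8, 7)
  4: (11, 3, 4)
  5: (10, 3, 9)
  6: (6, 8, 5)
  7: (7, 8, 7)
  8: (3, 10, 5)
  9: (10, 3, 9)
  10: (10, 3, 9)
  11: (10, 3, 9)
  12: (3, 10, 5)
  13: (7, 8, 7)
  14: (11, 3, 4)
  15: (6, 8, 5)
  16: (7, 8, 7)
  17: (11, 3, 4)

5 distinct reps among the 17 weights ⇒ 5 W_23-linkage classes:

[[1, 2, 8, 12], [3, 7, 13, 16], [4, 14, 17], [5, 9, 10, 11], [6, 15]]


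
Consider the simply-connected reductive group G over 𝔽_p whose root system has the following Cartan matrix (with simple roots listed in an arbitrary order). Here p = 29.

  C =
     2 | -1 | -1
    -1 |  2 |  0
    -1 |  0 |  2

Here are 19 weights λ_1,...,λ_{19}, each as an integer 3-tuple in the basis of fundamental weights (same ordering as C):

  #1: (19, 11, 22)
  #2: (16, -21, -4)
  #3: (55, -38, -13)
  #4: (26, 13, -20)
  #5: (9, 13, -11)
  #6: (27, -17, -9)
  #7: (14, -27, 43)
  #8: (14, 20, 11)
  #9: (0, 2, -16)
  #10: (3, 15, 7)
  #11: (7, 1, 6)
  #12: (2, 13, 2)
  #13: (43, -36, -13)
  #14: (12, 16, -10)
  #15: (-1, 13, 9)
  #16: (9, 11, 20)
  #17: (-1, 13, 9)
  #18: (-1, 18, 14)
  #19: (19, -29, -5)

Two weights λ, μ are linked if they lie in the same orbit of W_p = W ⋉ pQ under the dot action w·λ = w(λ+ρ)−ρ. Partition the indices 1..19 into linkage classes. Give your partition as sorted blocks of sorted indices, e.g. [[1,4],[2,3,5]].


Type A_3, rank 3, |W|=24; reorder rows/cols to standard.

λ_j+ρ reflected into Ā_29 (⟨·,θ^∨⟩≤29); 3-tuples as given:

    λ_1+ρ ↦ (3, 14, 3)
    λ_2+ρ ↦ (3, 14, 3)
    λ_3+ρ ↦ (8, 2, 7)
    λ_4+ρ ↦ (8, 2, 7)
    λ_5+ρ ↦ (0, 14, 10)
    λ_6+ρ ↦ (4, 16, 8)
    λ_7+ρ ↦ (3, 11, 1)
    λ_8+ρ ↦ (8, 2, 7)
    λ_9+ρ ↦ (3, 11, 1)
    λ_10+ρ ↦ (4, 16, 8)
    λ_11+ρ ↦ (8, 2, 7)
    λ_12+ρ ↦ (3, 14, 3)
    λ_13+ρ ↦ (3, 14, 3)
    λ_14+ρ ↦ (4, 16, 8)
    λ_15+ρ ↦ (0, 14, 10)
    λ_16+ρ ↦ (8, 2, 7)
    λ_17+ρ ↦ (0, 14, 10)
    λ_18+ρ ↦ (0, 14, 10)
    λ_19+ρ ↦ (4, 16, 8)

5 distinct reps among the 19 weights ⇒ 5 W_29-linkage classes:

[[1, 2, 12, 13], [3, 4, 8, 11, 16], [5, 15, 17, 18], [6, 10, 14, 19], [7, 9]]


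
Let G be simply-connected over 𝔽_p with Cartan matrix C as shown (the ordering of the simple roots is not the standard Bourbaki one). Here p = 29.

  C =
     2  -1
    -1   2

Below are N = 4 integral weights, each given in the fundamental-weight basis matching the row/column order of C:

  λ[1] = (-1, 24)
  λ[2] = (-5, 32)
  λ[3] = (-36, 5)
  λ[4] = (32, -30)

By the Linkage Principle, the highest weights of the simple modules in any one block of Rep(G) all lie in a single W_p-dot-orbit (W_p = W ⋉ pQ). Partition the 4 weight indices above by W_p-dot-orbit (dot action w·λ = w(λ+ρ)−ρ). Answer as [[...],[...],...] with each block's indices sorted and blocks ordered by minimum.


Type A_2, rank 2, |W|=6; reorder rows/cols to standard.

Each λ_j+ρ reduced to Ā_29; 2-tuples below use C's row order:

    λ_1+ρ ↦ (0, 25)
    λ_2+ρ ↦ (0, 25)
    λ_3+ρ ↦ (0, 23)
    λ_4+ρ ↦ (0, 25)

Linkage partition of the 4 weights (2 classes, p=29):

[[1, 2, 4], [3]]


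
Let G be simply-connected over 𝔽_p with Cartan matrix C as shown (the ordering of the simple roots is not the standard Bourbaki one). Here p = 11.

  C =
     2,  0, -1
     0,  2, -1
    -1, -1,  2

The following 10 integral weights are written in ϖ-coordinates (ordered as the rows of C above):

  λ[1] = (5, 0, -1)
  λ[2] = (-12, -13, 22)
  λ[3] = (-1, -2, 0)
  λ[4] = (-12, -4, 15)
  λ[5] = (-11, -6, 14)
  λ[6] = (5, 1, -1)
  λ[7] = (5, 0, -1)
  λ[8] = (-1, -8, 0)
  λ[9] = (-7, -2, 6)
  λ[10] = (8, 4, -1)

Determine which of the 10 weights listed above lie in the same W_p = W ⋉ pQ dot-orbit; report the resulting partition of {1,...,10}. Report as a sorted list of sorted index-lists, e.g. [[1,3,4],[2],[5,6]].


Cartan matrix: type A_3 (|W|=24); un-permuting the 3 rows.

Ā_11 reps of the 10 weights (A_3, coords as presented):

  λ_1 → (6, 1, 0);  λ_2 → (0, 1, 0);  λ_3 → (0, 1, 0);  λ_4 → (6, 2, 0);  λ_5 → (6, 1, 0);  λ_6 → (6, 2, 0);  λ_7 → (6, 1, 0);  λ_8 → (6, 1, 0);  λ_9 → (6, 1, 0);  λ_10 → (6, 2, 0)

Partition of {1..10} into 3 W_11-dot-orbits:

[[1, 5, 7, 8, 9], [2, 3], [4, 6, 10]]


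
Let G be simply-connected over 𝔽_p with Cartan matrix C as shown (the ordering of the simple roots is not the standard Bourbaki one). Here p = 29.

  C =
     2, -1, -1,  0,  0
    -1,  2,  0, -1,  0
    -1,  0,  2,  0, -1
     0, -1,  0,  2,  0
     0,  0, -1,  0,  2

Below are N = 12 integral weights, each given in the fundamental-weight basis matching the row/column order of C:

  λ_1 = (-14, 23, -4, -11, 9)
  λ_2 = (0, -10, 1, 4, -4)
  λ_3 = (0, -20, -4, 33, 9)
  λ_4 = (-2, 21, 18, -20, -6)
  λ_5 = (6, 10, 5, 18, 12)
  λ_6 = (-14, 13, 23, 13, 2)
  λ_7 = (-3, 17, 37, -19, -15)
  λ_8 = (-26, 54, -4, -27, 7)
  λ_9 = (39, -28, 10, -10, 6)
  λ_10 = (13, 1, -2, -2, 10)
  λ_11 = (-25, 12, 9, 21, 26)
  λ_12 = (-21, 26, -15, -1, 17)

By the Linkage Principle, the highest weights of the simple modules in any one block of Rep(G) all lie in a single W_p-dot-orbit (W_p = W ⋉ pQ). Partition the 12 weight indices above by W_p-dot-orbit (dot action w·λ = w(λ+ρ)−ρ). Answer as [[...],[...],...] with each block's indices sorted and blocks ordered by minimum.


Dynkin diagram of C (from the 8 off-diagonal −1 entries): A_5.

W_29-reps of the 12 weights in Ā_29 (same 5-coord order as C):

  1: (1, 2, 7, 8, 6)
  2: (2, 1, 1, 0, 5)
  3: (1, 2, 7, 8, 6)
  4: (1, 2, 7, 8, 6)
  5: (1, 2, 7, 8, 6)
  6: (13, 1, 1, 1, 10)
  7: (7, 0, 4, 2, 11)
  8: (2, 1, 1, 0, 5)
  9: (7, 0, 4, 2, 11)
  10: (13, 1, 1, 1, 10)
  11: (1, 2, 7, 8, 6)
  12: (7, 0, 4, 2, 11)

Linkage partition of the 12 weights (4 classes, p=29):

[[1, 3, 4, 5, 11], [2, 8], [6, 10], [7, 9, 12]]


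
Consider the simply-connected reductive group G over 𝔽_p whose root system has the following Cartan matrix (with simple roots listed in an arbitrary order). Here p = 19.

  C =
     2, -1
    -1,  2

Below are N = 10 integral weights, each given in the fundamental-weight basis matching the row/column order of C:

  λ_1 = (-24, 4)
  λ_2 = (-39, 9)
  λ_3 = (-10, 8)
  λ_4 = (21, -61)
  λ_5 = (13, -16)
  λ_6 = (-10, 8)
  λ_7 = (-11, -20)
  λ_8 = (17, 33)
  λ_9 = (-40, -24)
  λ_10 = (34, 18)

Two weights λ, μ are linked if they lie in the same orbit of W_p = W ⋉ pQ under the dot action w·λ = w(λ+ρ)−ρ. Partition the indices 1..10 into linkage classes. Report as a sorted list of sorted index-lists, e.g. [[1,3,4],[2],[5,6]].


Dynkin diagram of C (from the 2 off-diagonal −1 entries): A_2.

λ_j+ρ reflected into Ā_19 (⟨·,θ^∨⟩≤19); 2-tuples as given:

  λ_1+ρ ↦ (1, 14) · λ_2+ρ ↦ (9, 0) · λ_3+ρ ↦ (9, 0) · λ_4+ρ ↦ (16, 0) · λ_5+ρ ↦ (1, 14) · λ_6+ρ ↦ (9, 0) · λ_7+ρ ↦ (9, 0) · λ_8+ρ ↦ (1, 14) · λ_9+ρ ↦ (1, 14) · λ_10+ρ ↦ (16, 0)

Grouping the 10 weights by Ā_19-representative: 3 linkage classes.

[[1, 5, 8, 9], [2, 3, 6, 7], [4, 10]]


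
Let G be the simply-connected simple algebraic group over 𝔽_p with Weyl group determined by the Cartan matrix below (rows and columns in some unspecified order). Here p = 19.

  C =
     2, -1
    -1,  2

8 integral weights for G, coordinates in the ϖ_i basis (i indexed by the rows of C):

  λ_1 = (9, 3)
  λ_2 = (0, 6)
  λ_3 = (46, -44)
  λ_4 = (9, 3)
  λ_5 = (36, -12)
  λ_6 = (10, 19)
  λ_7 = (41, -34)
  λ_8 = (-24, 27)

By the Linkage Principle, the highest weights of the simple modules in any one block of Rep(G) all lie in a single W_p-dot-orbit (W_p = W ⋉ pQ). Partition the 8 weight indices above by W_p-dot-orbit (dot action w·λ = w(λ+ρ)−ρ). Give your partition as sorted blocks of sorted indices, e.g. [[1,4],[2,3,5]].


Cartan matrix: type A_2 (|W|=6); un-permuting the 2 rows.

Folding the 8 weights λ_j+ρ into Ā_19 (reps in the given 2-coord order):

  λ_1 → (10, 4)
  λ_2 → (1, 7)
  λ_3 → (10, 4)
  λ_4 → (10, 4)
  λ_5 → (1, 7)
  λ_6 → (1, 7)
  λ_7 → (10, 4)
  λ_8 → (10, 4)

Grouping the 8 weights by Ā_19-representative: 2 linkage classes.

[[1, 3, 4, 7, 8], [2, 5, 6]]


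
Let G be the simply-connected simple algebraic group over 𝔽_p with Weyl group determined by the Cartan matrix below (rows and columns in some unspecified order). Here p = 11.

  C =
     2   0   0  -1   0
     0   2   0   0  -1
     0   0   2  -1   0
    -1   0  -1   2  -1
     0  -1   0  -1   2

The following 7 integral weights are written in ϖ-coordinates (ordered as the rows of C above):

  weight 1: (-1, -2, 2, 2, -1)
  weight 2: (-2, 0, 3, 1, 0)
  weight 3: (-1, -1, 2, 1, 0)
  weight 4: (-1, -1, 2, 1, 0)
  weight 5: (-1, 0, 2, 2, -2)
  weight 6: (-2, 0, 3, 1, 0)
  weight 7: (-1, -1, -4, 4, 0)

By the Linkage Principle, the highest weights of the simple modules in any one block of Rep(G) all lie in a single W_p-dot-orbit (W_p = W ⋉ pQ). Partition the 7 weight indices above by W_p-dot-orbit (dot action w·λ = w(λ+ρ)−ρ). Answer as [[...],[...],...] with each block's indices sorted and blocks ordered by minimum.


Cartan matrix: type D_5 (|W|=1920); un-permuting the 5 rows.

W_11-reps of the 7 weights in Ā_11 (same 5-coord order as C):

  1: (0, 0, 3, 2, 1);  2: (1, 1, 4, 1, 1);  3: (0, 0, 3, 2, 1);  4: (0, 0, 3, 2, 1);  5: (0, 0, 3, 2, 1);  6: (1, 1, 4, 1, 1);  7: (0, 0, 3, 2, 1)

Partition of {1..7} into 2 W_11-dot-orbits:

[[1, 3, 4, 5, 7], [2, 6]]


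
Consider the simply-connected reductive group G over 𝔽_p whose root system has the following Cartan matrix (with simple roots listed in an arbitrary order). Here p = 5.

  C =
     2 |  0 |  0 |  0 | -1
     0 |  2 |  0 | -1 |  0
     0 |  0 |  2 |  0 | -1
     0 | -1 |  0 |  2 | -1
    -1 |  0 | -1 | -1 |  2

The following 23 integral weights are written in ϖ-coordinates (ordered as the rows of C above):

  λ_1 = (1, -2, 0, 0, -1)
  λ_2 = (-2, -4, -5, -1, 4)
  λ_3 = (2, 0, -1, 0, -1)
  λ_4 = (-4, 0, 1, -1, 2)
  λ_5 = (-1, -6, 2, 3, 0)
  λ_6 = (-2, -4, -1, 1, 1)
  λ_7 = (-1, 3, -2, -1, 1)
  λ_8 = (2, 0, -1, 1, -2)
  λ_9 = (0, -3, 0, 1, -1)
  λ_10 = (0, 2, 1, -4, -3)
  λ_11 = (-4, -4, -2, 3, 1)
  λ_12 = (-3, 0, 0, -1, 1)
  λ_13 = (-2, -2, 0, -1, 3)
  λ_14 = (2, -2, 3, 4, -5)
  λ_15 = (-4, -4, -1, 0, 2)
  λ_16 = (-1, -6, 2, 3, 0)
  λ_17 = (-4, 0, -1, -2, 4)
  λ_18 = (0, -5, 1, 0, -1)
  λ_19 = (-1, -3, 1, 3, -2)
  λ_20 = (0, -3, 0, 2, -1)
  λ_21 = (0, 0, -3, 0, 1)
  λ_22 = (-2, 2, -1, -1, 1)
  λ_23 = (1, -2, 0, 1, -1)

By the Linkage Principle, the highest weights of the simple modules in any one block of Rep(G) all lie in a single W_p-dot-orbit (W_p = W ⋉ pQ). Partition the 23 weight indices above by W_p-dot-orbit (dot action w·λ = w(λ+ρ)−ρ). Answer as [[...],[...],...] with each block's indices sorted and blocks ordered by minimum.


Dynkin diagram of C (from the 8 off-diagonal −1 entries): D_5.

λ_j+ρ reflected into Ā_5 (⟨·,θ^∨⟩≤5); 5-tuples as given:

  λ_1 → (2, 1, 1, 0, 0) · λ_2 → (2, 0, 1, 0, 1) · λ_3 → (3, 1, 0, 0, 0) · λ_4 → (2, 0, 1, 0, 1) · λ_5 → (3, 1, 0, 0, 0) · λ_6 → (1, 2, 0, 1, 0) · λ_7 → (1, 2, 0, 1, 0) · λ_8 → (2, 1, 1, 0, 0) · λ_9 → (1, 2, 1, 0, 0) · λ_10 → (1, 2, 0, 1, 0) · λ_11 → (1, 2, 1, 0, 0) · λ_12 → (2, 1, 1, 0, 0) · λ_13 → (1, 2, 1, 0, 0) · λ_14 → (1, 2, 0, 1, 0) · λ_15 → (1, 1, 2, 0, 0) · λ_16 → (3, 1, 0, 0, 0) · λ_17 → (3, 1, 0, 0, 0) · λ_18 → (2, 1, 1, 0, 0) · λ_19 → (1, 2, 1, 0, 0) · λ_20 → (1, 2, 1, 0, 0) · λ_21 → (1, 1, 2, 0, 0) · λ_22 → (1, 2, 0, 1, 0) · λ_23 → (2, 1, 1, 0, 0)

Grouping the 23 weights by Ā_5-representative: 6 linkage classes.

[[1, 8, 12, 18, 23], [2, 4], [3, 5, 16, 17], [6, 7, 10, 14, 22], [9, 11, 13, 19, 20], [15, 21]]


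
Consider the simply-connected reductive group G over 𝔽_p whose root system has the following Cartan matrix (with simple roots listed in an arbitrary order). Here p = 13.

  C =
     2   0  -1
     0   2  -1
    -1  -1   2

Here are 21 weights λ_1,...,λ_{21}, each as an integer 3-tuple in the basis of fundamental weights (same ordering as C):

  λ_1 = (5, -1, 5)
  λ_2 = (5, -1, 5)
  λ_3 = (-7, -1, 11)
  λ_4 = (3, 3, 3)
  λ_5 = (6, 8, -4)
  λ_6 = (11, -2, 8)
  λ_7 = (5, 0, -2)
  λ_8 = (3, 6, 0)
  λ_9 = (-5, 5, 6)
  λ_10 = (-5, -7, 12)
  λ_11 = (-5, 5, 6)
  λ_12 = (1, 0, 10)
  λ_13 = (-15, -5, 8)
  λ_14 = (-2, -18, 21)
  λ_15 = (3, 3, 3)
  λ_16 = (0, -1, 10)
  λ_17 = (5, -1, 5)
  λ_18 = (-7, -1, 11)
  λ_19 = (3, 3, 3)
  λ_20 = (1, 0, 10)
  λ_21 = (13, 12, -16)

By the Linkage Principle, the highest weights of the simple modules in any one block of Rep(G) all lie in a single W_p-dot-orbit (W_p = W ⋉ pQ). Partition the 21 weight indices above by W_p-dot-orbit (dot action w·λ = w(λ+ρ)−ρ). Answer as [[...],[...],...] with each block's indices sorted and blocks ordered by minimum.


A_3 Cartan matrix, 3 simple roots permuted; ρ=(1,1,1).

Each λ_j+ρ reduced to Ā_13; 3-tuples below use C's row order:

  λ_1+ρ ↦ (6, 0, 6);  λ_2+ρ ↦ (6, 0, 6);  λ_3+ρ ↦ (6, 0, 6);  λ_4+ρ ↦ (4, 4, 4);  λ_5+ρ ↦ (4, 6, 3);  λ_6+ρ ↦ (4, 7, 1);  λ_7+ρ ↦ (5, 0, 1);  λ_8+ρ ↦ (4, 7, 1);  λ_9+ρ ↦ (4, 6, 3);  λ_10+ρ ↦ (4, 6, 3);  λ_11+ρ ↦ (4, 6, 3);  λ_12+ρ ↦ (1, 0, 11);  λ_13+ρ ↦ (4, 4, 4);  λ_14+ρ ↦ (4, 4, 4);  λ_15+ρ ↦ (4, 4, 4);  λ_16+ρ ↦ (1, 0, 11);  λ_17+ρ ↦ (6, 0, 6);  λ_18+ρ ↦ (6, 0, 6);  λ_19+ρ ↦ (4, 4, 4);  λ_20+ρ ↦ (1, 0, 11);  λ_21+ρ ↦ (1, 0, 11)

6 distinct reps among the 21 weights ⇒ 6 W_13-linkage classes:

[[1, 2, 3, 17, 18], [4, 13, 14, 15, 19], [5, 9, 10, 11], [6, 8], [7], [12, 16, 20, 21]]


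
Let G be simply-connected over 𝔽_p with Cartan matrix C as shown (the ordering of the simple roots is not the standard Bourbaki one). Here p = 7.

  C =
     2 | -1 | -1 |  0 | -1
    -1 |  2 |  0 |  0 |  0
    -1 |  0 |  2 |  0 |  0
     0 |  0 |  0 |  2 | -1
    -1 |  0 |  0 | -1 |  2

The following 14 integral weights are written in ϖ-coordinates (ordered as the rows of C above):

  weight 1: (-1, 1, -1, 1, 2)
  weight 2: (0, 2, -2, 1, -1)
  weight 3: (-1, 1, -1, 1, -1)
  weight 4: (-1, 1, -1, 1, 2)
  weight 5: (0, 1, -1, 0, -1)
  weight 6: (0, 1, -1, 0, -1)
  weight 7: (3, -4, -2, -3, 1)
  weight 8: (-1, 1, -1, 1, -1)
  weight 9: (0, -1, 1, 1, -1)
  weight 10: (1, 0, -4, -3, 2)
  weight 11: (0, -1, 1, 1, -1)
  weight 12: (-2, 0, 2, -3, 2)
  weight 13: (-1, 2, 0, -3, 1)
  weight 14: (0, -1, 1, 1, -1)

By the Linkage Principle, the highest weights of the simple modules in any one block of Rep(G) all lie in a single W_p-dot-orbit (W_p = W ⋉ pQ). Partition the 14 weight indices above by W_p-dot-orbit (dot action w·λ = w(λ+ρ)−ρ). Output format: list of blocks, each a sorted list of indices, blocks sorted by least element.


D_5 Cartan matrix, 5 simple roots permuted; ρ=(1,1,1,1,1).

Each λ_j+ρ reduced to Ā_7; 5-tuples below use C's row order:

  [1] (0, 2, 0, 2, 0) · [2] (0, 3, 1, 2, 0) · [3] (0, 2, 0, 2, 0) · [4] (0, 2, 0, 2, 0) · [5] (1, 2, 0, 1, 0) · [6] (1, 2, 0, 1, 0) · [7] (0, 3, 1, 2, 0) · [8] (0, 2, 0, 2, 0) · [9] (1, 0, 2, 2, 0) · [10] (1, 0, 2, 2, 0) · [11] (1, 0, 2, 2, 0) · [12] (1, 0, 2, 2, 0) · [13] (0, 3, 1, 2, 0) · [14] (1, 0, 2, 2, 0)

The 14 indices split into 4 linkage classes (same alcove rep ⇔ same W_7-dot-orbit):

[[1, 3, 4, 8], [2, 7, 13], [5, 6], [9, 10, 11, 12, 14]]


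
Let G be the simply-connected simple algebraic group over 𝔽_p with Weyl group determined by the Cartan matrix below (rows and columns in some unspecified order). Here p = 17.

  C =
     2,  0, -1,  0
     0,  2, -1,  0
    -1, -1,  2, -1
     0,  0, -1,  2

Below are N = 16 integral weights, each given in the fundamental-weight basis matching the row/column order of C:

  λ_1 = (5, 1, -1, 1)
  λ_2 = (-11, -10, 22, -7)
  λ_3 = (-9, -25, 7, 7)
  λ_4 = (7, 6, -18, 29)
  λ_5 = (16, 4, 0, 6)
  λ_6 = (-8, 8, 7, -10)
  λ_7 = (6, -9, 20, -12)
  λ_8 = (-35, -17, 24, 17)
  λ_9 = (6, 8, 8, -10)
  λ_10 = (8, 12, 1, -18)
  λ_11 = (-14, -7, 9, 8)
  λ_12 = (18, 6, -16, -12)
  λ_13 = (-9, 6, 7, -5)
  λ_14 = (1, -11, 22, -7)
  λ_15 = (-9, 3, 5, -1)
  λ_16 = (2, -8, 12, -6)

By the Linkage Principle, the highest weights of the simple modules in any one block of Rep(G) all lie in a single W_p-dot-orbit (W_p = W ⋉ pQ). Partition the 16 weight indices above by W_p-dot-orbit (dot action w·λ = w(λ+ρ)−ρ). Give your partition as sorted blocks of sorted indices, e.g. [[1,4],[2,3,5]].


C ↔ D_4 under row/col permutation; |W(D_4)| = 192.

Each λ_j+ρ reduced to Ā_17; 4-tuples below use C's row order:

  1: (6, 2, 0, 2)
  2: (4, 3, 4, 0)
  3: (1, 1, 7, 1)
  4: (4, 3, 4, 0)
  5: (3, 7, 1, 5)
  6: (1, 1, 7, 1)
  7: (4, 3, 4, 0)
  8: (1, 1, 7, 1)
  9: (1, 1, 7, 1)
  10: (6, 2, 0, 2)
  11: (4, 3, 4, 0)
  12: (6, 2, 0, 2)
  13: (4, 3, 4, 0)
  14: (6, 2, 0, 2)
  15: (6, 2, 0, 2)
  16: (3, 7, 1, 5)

The 16 indices split into 4 linkage classes (same alcove rep ⇔ same W_17-dot-orbit):

[[1, 10, 12, 14, 15], [2, 4, 7, 11, 13], [3, 6, 8, 9], [5, 16]]


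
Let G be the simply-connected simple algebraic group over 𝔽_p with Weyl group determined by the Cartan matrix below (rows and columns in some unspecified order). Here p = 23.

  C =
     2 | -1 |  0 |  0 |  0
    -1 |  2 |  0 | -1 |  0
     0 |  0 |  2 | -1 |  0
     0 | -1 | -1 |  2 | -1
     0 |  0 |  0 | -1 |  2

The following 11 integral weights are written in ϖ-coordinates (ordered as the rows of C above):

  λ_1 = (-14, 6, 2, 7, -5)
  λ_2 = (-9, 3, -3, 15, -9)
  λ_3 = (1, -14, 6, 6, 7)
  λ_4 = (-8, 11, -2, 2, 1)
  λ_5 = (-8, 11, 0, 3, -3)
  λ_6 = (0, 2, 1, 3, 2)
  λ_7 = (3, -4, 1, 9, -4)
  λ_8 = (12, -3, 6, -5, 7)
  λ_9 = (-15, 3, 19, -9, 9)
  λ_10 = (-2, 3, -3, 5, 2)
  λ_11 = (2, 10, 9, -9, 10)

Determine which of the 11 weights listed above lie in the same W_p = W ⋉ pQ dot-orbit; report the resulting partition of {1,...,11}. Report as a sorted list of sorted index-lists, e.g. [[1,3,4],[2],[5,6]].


C ↔ D_5 under row/col permutation; |W(D_5)| = 1920.

W_23-reps of the 11 weights in Ā_23 (same 5-coord order as C):

  λ_1 → (7, 4, 1, 2, 2)
  λ_2 → (4, 1, 2, 2, 8)
  λ_3 → (7, 4, 1, 2, 2)
  λ_4 → (7, 4, 1, 2, 2)
  λ_5 → (7, 4, 1, 2, 2)
  λ_6 → (1, 3, 2, 4, 3)
  λ_7 → (1, 3, 2, 4, 3)
  λ_8 → (7, 4, 1, 2, 2)
  λ_9 → (4, 1, 2, 2, 8)
  λ_10 → (1, 3, 2, 4, 3)
  λ_11 → (1, 3, 2, 4, 3)

Partition of {1..11} into 3 W_23-dot-orbits:

[[1, 3, 4, 5, 8], [2, 9], [6, 7, 10, 11]]


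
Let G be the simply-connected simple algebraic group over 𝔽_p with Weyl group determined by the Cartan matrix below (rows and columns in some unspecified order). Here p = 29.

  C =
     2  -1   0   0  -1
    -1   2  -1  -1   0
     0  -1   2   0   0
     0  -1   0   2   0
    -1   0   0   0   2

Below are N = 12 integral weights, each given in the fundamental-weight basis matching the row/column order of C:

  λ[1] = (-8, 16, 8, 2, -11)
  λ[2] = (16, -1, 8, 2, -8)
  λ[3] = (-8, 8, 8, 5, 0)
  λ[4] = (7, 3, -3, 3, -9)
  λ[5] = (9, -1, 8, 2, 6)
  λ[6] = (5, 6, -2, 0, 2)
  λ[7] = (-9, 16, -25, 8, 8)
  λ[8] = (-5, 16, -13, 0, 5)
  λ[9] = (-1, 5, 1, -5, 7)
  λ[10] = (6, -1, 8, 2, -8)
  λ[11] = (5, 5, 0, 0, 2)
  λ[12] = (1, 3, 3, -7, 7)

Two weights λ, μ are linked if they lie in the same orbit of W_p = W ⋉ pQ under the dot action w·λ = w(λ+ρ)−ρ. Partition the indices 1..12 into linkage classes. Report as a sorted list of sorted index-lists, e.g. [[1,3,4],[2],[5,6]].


Cartan matrix: type D_5 (|W|=1920); un-permuting the 5 rows.

Each λ_j+ρ reduced to Ā_29; 5-tuples below use C's row order:

    λ_1 → (0, 0, 9, 3, 7)
    λ_2 → (0, 0, 9, 3, 7)
    λ_3 → (1, 2, 9, 6, 6)
    λ_4 → (0, 2, 2, 4, 8)
    λ_5 → (0, 0, 9, 3, 7)
    λ_6 → (6, 6, 1, 1, 3)
    λ_7 → (1, 2, 9, 6, 6)
    λ_8 → (4, 1, 12, 1, 2)
    λ_9 → (0, 2, 2, 4, 8)
    λ_10 → (0, 0, 9, 3, 7)
    λ_11 → (6, 6, 1, 1, 3)
    λ_12 → (0, 2, 2, 4, 8)

Grouping the 12 weights by Ā_29-representative: 5 linkage classes.

[[1, 2, 5, 10], [3, 7], [4, 9, 12], [6, 11], [8]]


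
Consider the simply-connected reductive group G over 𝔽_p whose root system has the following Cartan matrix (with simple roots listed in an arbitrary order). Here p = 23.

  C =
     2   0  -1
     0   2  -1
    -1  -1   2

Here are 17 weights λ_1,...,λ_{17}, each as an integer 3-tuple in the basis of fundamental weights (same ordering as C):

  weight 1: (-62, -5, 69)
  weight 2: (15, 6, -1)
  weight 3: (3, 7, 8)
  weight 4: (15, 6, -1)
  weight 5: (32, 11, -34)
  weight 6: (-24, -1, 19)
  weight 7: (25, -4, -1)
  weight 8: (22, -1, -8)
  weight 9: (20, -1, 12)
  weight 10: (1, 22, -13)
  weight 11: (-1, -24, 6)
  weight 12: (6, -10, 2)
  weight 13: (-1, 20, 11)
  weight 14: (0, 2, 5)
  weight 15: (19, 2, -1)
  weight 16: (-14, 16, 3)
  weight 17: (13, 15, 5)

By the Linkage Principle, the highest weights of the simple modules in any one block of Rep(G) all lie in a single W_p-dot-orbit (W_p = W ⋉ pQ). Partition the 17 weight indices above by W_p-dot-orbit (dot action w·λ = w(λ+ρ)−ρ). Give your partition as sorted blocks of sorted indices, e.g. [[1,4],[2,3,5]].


Type A_3, rank 3, |W|=24; reorder rows/cols to standard.

Each λ_j+ρ reduced to Ā_23; 3-tuples below use C's row order:

    λ_1+ρ ↦ (3, 14, 1)
    λ_2+ρ ↦ (16, 7, 0)
    λ_3+ρ ↦ (4, 8, 9)
    λ_4+ρ ↦ (16, 7, 0)
    λ_5+ρ ↦ (10, 11, 2)
    λ_6+ρ ↦ (20, 3, 0)
    λ_7+ρ ↦ (20, 3, 0)
    λ_8+ρ ↦ (16, 7, 0)
    λ_9+ρ ↦ (10, 11, 2)
    λ_10+ρ ↦ (10, 11, 2)
    λ_11+ρ ↦ (16, 7, 0)
    λ_12+ρ ↦ (1, 3, 6)
    λ_13+ρ ↦ (10, 11, 2)
    λ_14+ρ ↦ (1, 3, 6)
    λ_15+ρ ↦ (20, 3, 0)
    λ_16+ρ ↦ (4, 8, 9)
    λ_17+ρ ↦ (1, 3, 6)

These 17 weights hit 6 W_23-dot-orbits; sizes (1, 4, 2, 4, 3, 3):

[[1], [2, 4, 8, 11], [3, 16], [5, 9, 10, 13], [6, 7, 15], [12, 14, 17]]


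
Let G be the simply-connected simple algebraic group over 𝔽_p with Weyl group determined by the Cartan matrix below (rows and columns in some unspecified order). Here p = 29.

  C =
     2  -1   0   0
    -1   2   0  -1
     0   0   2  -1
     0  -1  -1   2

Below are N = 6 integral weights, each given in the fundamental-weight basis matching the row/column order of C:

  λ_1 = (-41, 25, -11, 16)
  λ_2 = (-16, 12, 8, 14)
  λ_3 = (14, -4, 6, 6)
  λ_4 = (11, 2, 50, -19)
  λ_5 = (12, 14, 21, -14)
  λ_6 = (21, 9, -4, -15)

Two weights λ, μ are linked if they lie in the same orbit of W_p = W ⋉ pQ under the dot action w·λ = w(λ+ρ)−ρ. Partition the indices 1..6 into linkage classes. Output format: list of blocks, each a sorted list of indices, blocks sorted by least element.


Type A_4, rank 4, |W|=120; reorder rows/cols to standard.

Alcove-folded reps (p=29, 6 weights, presented ϖ-order):

  1: (12, 3, 7, 4)
  2: (5, 2, 1, 13)
  3: (12, 3, 7, 4)
  4: (12, 3, 7, 4)
  5: (5, 2, 1, 13)
  6: (12, 3, 7, 4)

Partition of {1..6} into 2 W_29-dot-orbits:

[[1, 3, 4, 6], [2, 5]]


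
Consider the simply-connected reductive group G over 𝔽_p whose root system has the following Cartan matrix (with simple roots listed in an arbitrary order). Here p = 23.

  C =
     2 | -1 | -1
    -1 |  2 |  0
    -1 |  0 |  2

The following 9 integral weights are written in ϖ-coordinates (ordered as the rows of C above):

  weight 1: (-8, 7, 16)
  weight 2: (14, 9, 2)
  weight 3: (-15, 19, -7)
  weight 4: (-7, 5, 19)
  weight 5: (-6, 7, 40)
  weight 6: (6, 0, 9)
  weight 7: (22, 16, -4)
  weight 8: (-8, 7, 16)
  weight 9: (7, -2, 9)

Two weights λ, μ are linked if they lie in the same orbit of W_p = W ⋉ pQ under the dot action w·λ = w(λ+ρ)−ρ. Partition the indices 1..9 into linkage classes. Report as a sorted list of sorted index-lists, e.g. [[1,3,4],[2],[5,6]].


C ↔ A_3 under row/col permutation; |W(A_3)| = 24.

Ā_23 reps of the 9 weights (A_3, coords as presented):

    λ_1 → (7, 1, 10)
    λ_2 → (13, 5, 2)
    λ_3 → (6, 0, 14)
    λ_4 → (6, 0, 14)
    λ_5 → (13, 5, 2)
    λ_6 → (7, 1, 10)
    λ_7 → (6, 0, 14)
    λ_8 → (7, 1, 10)
    λ_9 → (7, 1, 10)

Linkage partition of the 9 weights (3 classes, p=23):

[[1, 6, 8, 9], [2, 5], [3, 4, 7]]


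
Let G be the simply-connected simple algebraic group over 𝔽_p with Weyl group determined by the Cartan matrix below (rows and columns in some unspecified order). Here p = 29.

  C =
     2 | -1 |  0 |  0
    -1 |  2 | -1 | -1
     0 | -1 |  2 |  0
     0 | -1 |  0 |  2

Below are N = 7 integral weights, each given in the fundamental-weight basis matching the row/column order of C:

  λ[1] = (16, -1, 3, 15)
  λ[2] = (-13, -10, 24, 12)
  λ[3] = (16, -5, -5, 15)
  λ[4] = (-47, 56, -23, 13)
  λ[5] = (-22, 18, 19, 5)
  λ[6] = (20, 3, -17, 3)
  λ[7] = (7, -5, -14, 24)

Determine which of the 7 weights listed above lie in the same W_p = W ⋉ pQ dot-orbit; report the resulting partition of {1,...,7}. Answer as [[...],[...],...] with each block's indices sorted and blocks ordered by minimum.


Cartan matrix: type D_4 (|W|=192); un-permuting the 4 rows.

Each λ_j+ρ reduced to Ā_29; 4-tuples below use C's row order:

  λ_1+ρ ↦ (9, 4, 4, 8);  λ_2+ρ ↦ (9, 4, 4, 8);  λ_3+ρ ↦ (9, 4, 4, 8);  λ_4+ρ ↦ (11, 2, 1, 9);  λ_5+ρ ↦ (5, 4, 4, 10);  λ_6+ρ ↦ (9, 4, 4, 8);  λ_7+ρ ↦ (9, 4, 4, 8)

Grouping the 7 weights by Ā_29-representative: 3 linkage classes.

[[1, 2, 3, 6, 7], [4], [5]]


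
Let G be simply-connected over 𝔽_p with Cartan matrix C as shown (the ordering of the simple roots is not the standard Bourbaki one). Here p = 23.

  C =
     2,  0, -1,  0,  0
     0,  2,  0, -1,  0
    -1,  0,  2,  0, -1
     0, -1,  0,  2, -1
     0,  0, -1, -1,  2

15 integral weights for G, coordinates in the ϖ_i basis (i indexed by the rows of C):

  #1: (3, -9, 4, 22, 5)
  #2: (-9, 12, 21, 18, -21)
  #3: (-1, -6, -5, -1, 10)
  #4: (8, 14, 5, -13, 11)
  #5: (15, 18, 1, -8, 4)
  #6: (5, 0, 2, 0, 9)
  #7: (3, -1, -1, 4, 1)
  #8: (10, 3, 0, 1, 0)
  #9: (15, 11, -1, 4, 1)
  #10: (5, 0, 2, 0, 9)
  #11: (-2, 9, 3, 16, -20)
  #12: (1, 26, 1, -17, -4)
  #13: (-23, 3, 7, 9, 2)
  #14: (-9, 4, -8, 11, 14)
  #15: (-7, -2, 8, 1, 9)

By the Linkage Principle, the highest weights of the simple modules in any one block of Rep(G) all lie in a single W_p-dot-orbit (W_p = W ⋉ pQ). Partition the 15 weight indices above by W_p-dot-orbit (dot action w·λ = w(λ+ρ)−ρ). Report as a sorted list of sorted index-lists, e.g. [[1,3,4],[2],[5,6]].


Root system A_5: the 5×5 matrix C matches after relabeling.

Folding the 15 weights λ_j+ρ into Ā_23 (reps in the given 5-coord order):

  [1] (2, 4, 6, 8, 0)
  [2] (6, 1, 3, 1, 10)
  [3] (4, 0, 0, 5, 2)
  [4] (2, 4, 6, 8, 0)
  [5] (4, 0, 0, 5, 2)
  [6] (6, 1, 3, 1, 10)
  [7] (4, 0, 0, 5, 2)
  [8] (11, 4, 1, 2, 1)
  [9] (4, 0, 0, 5, 2)
  [10] (6, 1, 3, 1, 10)
  [11] (11, 4, 1, 2, 1)
  [12] (11, 4, 1, 2, 1)
  [13] (6, 1, 3, 1, 10)
  [14] (2, 4, 6, 8, 0)
  [15] (6, 1, 3, 1, 10)

These 15 weights hit 4 W_23-dot-orbits; sizes (3, 5, 4, 3):

[[1, 4, 14], [2, 6, 10, 13, 15], [3, 5, 7, 9], [8, 11, 12]]


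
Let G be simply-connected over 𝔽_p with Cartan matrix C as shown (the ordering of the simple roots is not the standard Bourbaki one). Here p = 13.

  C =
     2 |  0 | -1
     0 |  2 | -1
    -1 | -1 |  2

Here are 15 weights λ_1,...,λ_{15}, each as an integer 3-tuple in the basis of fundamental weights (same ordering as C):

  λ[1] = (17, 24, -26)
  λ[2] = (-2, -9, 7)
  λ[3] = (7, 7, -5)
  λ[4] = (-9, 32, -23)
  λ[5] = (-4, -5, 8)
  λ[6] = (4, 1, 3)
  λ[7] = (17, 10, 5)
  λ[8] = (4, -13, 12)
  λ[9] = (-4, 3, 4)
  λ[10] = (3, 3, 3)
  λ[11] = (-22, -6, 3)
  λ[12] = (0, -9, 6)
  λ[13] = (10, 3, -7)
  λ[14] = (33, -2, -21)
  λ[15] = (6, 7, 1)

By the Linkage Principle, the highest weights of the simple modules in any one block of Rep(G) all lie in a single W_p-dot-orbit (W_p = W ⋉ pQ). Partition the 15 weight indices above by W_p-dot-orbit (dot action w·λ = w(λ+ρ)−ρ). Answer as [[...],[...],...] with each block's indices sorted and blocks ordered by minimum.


A_3 Cartan matrix, 3 simple roots permuted; ρ=(1,1,1).

W_13-reps of the 15 weights in Ā_13 (same 3-coord order as C):

    [1] (0, 7, 1)
    [2] (0, 7, 1)
    [3] (4, 4, 4)
    [4] (3, 4, 2)
    [5] (3, 4, 2)
    [6] (5, 2, 4)
    [7] (5, 2, 4)
    [8] (0, 7, 1)
    [9] (3, 4, 2)
    [10] (4, 4, 4)
    [11] (4, 4, 4)
    [12] (0, 7, 1)
    [13] (5, 2, 4)
    [14] (0, 7, 1)
    [15] (3, 4, 2)

The 15 indices split into 4 linkage classes (same alcove rep ⇔ same W_13-dot-orbit):

[[1, 2, 8, 12, 14], [3, 10, 11], [4, 5, 9, 15], [6, 7, 13]]


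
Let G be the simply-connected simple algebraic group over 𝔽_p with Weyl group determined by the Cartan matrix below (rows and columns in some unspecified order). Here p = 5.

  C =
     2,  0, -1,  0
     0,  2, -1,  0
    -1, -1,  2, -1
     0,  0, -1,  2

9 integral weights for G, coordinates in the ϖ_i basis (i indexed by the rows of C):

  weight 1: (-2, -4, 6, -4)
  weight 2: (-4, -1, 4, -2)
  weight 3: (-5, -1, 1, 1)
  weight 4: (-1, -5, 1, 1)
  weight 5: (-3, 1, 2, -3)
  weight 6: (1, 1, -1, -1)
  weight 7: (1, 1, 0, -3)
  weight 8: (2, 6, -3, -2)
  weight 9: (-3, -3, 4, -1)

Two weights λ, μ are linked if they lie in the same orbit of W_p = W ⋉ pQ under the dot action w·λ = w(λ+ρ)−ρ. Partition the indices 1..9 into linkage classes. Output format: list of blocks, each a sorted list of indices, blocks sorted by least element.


Cartan matrix: type D_4 (|W|=192); un-permuting the 4 rows.

Ā_5 reps of the 9 weights (D_4, coords as presented):

  λ_1+ρ ↦ (1, 1, 1, 1)
  λ_2+ρ ↦ (3, 0, 0, 1)
  λ_3+ρ ↦ (2, 2, 0, 0)
  λ_4+ρ ↦ (2, 2, 0, 0)
  λ_5+ρ ↦ (1, 1, 1, 1)
  λ_6+ρ ↦ (2, 2, 0, 0)
  λ_7+ρ ↦ (1, 1, 1, 1)
  λ_8+ρ ↦ (2, 2, 0, 0)
  λ_9+ρ ↦ (2, 2, 0, 0)

These 9 weights hit 3 W_5-dot-orbits; sizes (3, 1, 5):

[[1, 5, 7], [2], [3, 4, 6, 8, 9]]


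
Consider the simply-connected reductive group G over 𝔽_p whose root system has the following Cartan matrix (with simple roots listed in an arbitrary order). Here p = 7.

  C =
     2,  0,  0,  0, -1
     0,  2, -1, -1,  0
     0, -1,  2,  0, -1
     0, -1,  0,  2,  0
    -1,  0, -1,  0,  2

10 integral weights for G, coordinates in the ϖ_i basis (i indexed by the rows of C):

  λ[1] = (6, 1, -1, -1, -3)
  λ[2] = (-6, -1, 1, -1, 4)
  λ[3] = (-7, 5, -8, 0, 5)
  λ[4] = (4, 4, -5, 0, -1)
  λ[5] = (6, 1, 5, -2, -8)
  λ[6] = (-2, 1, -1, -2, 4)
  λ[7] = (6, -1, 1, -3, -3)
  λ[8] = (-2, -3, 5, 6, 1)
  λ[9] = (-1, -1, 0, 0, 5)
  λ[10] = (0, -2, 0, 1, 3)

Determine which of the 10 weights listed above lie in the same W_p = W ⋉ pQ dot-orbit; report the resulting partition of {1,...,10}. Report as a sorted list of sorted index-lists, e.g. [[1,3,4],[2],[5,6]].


A_5 Cartan matrix, 5 simple roots permuted; ρ=(1,1,1,1,1).

Each λ_j+ρ reduced to Ā_7; 5-tuples below use C's row order:

  λ_1+ρ ↦ (5, 0, 2, 0, 0) · λ_2+ρ ↦ (5, 0, 2, 0, 0) · λ_3+ρ ↦ (1, 0, 1, 0, 5) · λ_4+ρ ↦ (1, 1, 0, 1, 4) · λ_5+ρ ↦ (1, 0, 1, 0, 5) · λ_6+ρ ↦ (1, 1, 0, 1, 4) · λ_7+ρ ↦ (5, 0, 2, 0, 0) · λ_8+ρ ↦ (1, 1, 0, 1, 4) · λ_9+ρ ↦ (1, 0, 1, 0, 5) · λ_10+ρ ↦ (1, 1, 0, 1, 4)

Grouping the 10 weights by Ā_7-representative: 3 linkage classes.

[[1, 2, 7], [3, 5, 9], [4, 6, 8, 10]]


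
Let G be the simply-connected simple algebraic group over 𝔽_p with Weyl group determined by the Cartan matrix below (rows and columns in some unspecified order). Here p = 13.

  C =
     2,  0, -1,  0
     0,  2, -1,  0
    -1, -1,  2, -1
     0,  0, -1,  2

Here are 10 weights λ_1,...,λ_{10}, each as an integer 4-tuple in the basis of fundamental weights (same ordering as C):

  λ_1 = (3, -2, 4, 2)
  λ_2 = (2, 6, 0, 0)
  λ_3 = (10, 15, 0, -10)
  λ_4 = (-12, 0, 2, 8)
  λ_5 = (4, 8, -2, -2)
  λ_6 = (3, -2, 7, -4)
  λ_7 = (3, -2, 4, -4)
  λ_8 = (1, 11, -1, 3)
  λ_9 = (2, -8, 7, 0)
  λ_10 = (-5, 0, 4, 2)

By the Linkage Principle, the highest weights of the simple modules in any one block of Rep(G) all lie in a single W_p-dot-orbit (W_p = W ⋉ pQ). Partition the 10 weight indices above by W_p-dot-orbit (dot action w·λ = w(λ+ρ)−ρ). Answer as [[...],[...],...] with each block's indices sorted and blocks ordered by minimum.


Dynkin diagram of C (from the 6 off-diagonal −1 entries): D_4.

W_13-reps of the 10 weights in Ā_13 (same 4-coord order as C):

  1: (4, 1, 1, 3);  2: (3, 7, 1, 1);  3: (1, 2, 1, 3);  4: (3, 7, 1, 1);  5: (3, 7, 1, 1);  6: (4, 1, 1, 3);  7: (4, 1, 1, 3);  8: (3, 7, 1, 1);  9: (3, 7, 1, 1);  10: (4, 1, 1, 3)

3 distinct reps among the 10 weights ⇒ 3 W_13-linkage classes:

[[1, 6, 7, 10], [2, 4, 5, 8, 9], [3]]


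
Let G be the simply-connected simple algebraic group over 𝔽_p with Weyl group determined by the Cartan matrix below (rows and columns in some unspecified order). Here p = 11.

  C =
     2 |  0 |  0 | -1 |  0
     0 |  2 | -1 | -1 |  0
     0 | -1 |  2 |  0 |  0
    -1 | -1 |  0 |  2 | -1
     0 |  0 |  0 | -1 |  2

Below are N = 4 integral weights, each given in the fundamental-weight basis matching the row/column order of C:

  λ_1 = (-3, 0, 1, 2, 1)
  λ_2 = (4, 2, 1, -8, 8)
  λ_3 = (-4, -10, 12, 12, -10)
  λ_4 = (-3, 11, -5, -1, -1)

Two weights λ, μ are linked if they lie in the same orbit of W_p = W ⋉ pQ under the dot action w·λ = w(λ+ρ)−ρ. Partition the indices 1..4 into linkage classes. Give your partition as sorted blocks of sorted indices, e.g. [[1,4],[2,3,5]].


D_5 Cartan matrix, 5 simple roots permuted; ρ=(1,1,1,1,1).

Alcove-folded reps (p=11, 4 weights, presented ϖ-order):

  1: (2, 1, 2, 1, 2)
  2: (2, 1, 2, 1, 2)
  3: (2, 1, 2, 1, 2)
  4: (1, 0, 3, 0, 1)

Grouping the 4 weights by Ā_11-representative: 2 linkage classes.

[[1, 2, 3], [4]]


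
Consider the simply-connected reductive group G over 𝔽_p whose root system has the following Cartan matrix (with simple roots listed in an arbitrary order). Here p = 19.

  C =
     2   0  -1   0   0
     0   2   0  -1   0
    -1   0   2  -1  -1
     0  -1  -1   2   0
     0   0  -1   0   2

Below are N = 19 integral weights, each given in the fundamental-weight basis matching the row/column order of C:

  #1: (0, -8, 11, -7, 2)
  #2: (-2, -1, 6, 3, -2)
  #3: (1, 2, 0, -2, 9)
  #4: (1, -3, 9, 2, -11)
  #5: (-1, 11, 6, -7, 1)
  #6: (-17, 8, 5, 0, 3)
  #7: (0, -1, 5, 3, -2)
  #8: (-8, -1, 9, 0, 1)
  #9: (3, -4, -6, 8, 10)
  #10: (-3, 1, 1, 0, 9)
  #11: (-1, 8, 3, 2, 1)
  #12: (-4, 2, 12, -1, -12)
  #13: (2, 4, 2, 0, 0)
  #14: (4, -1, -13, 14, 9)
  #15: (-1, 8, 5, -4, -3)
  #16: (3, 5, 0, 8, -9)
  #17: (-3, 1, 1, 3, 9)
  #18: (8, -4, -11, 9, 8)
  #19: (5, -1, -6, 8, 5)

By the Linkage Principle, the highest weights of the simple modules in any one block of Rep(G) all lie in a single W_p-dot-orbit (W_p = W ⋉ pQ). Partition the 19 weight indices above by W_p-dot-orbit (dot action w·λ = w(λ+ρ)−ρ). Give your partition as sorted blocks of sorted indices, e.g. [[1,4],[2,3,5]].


D_5 Cartan matrix, 5 simple roots permuted; ρ=(1,1,1,1,1).

Folding the 19 weights λ_j+ρ into Ā_19 (reps in the given 5-coord order):

  [1] (0, 6, 1, 3, 2)
  [2] (1, 0, 5, 3, 1)
  [3] (2, 2, 0, 1, 10)
  [4] (2, 2, 0, 1, 10)
  [5] (0, 6, 1, 3, 2)
  [6] (1, 0, 5, 3, 1)
  [7] (1, 0, 5, 3, 1)
  [8] (7, 0, 3, 1, 2)
  [9] (1, 3, 4, 0, 6)
  [10] (2, 2, 0, 1, 10)
  [11] (0, 6, 1, 3, 2)
  [12] (2, 2, 0, 1, 10)
  [13] (3, 5, 3, 1, 1)
  [14] (7, 0, 3, 1, 2)
  [15] (0, 6, 1, 3, 2)
  [16] (3, 5, 3, 1, 1)
  [17] (2, 2, 0, 1, 10)
  [18] (1, 0, 5, 3, 1)
  [19] (1, 0, 5, 3, 1)

The 19 indices split into 6 linkage classes (same alcove rep ⇔ same W_19-dot-orbit):

[[1, 5, 11, 15], [2, 6, 7, 18, 19], [3, 4, 10, 12, 17], [8, 14], [9], [13, 16]]


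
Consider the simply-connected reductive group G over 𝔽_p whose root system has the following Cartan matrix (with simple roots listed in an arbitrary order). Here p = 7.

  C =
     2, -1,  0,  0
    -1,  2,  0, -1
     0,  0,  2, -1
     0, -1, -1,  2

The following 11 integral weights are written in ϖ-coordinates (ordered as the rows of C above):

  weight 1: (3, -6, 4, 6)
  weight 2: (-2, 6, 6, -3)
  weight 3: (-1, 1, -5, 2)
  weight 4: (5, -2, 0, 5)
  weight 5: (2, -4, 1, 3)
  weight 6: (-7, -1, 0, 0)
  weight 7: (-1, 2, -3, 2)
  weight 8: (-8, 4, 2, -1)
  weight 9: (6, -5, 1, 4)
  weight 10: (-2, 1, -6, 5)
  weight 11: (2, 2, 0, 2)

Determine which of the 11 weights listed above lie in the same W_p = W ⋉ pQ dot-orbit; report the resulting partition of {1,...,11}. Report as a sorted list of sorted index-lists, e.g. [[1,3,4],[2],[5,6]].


Dynkin diagram of C (from the 6 off-diagonal −1 entries): A_4.

Folding the 11 weights λ_j+ρ into Ā_7 (reps in the given 4-coord order):

  λ_1+ρ ↦ (4, 0, 0, 2);  λ_2+ρ ↦ (4, 0, 0, 2);  λ_3+ρ ↦ (0, 1, 3, 1);  λ_4+ρ ↦ (0, 1, 4, 1);  λ_5+ρ ↦ (0, 3, 2, 1);  λ_6+ρ ↦ (0, 1, 4, 1);  λ_7+ρ ↦ (0, 3, 2, 1);  λ_8+ρ ↦ (4, 0, 0, 2);  λ_9+ρ ↦ (0, 4, 1, 0);  λ_10+ρ ↦ (0, 1, 4, 1);  λ_11+ρ ↦ (0, 3, 2, 1)

Partition of {1..11} into 5 W_7-dot-orbits:

[[1, 2, 8], [3], [4, 6, 10], [5, 7, 11], [9]]


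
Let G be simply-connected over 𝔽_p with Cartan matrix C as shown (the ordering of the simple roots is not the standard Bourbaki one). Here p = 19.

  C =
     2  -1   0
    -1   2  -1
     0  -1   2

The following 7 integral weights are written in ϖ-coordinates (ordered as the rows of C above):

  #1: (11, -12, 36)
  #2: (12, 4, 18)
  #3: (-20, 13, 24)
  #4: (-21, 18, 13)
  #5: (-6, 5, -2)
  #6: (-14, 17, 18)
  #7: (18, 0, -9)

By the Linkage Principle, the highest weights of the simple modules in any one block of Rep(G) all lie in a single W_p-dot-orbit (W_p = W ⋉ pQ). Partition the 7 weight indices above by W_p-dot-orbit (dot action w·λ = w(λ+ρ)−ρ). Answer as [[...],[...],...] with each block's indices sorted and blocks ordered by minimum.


Dynkin diagram of C (from the 4 off-diagonal −1 entries): A_3.

Each λ_j+ρ reduced to Ā_19; 3-tuples below use C's row order:

  λ_1+ρ ↦ (11, 7, 0)
  λ_2+ρ ↦ (5, 0, 1)
  λ_3+ρ ↦ (5, 0, 1)
  λ_4+ρ ↦ (5, 0, 1)
  λ_5+ρ ↦ (5, 0, 1)
  λ_6+ρ ↦ (5, 0, 1)
  λ_7+ρ ↦ (11, 7, 0)

Linkage partition of the 7 weights (2 classes, p=19):

[[1, 7], [2, 3, 4, 5, 6]]
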